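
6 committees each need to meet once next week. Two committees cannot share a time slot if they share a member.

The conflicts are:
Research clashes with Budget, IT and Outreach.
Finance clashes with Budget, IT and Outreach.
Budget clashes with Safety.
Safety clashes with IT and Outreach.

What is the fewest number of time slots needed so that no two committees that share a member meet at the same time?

2

Finance and Outreach conflict, so at least 2 time slots are needed.
2 time slots suffice: time slot 1 → {Budget, IT, Outreach}; time slot 2 → {Research, Finance, Safety}. Every pair that conflicts lands in different time slots.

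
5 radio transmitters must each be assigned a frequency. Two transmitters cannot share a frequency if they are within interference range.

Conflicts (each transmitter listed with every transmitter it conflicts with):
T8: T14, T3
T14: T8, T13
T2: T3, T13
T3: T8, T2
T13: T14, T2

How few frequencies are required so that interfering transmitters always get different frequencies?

3

The cycle T8-T3-T2-T13-T14-T8 has odd length 5, so it cannot be 2-colored; at least 3 frequencies are needed.
3 frequencies suffice: frequency 1 → {T8, T2}; frequency 2 → {T3, T13}; frequency 3 → {T14}. Each listed conflict is separated.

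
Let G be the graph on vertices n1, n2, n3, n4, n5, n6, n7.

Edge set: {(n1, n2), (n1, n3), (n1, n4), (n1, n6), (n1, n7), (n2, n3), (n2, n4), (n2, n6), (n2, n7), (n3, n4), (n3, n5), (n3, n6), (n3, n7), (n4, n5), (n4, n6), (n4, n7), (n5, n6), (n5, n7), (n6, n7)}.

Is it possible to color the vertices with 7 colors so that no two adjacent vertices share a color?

Yes

The chromatic number is 6. n1, n2, n3, n4, n6, n7 form a clique, so at least 6 colors are needed.
6 colors suffice: color 1 → {n4}; color 2 → {n3}; color 3 → {n7}; color 4 → {n6}; color 5 → {n1, n5}; color 6 → {n2}.
Since 7 ≥ 6, a proper 7-coloring certainly exists.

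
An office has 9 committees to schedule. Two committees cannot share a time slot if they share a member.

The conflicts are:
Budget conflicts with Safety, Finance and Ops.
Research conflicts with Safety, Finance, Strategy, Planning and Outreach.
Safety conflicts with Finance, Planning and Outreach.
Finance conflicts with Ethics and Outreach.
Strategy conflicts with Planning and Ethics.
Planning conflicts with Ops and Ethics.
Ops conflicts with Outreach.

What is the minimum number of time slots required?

Research, Safety, Finance, Outreach are mutually in conflict, so at least 4 time slots are needed.
4 time slots suffice: time slot 1 → {Safety, Ops, Ethics}; time slot 2 → {Finance, Planning}; time slot 3 → {Budget, Research}; time slot 4 → {Strategy, Outreach}. No two conflicting committees share a time slot.

4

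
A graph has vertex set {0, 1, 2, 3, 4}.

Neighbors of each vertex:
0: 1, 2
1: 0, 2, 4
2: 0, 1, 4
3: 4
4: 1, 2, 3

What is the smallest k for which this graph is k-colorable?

0, 1, 2 are pairwise adjacent, so at least 3 colors are needed.
3 colors suffice: color red → {0, 4}; color blue → {2, 3}; color green → {1}. Each edge has distinct colors on its endpoints.

3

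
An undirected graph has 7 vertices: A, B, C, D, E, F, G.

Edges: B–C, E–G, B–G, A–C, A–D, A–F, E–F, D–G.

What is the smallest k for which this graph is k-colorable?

3

The cycle A-C-B-G-D-A has odd length 5, so it cannot be 2-colored; at least 3 colors are needed.
3 colors suffice: color red → {A, G}; color blue → {B, D, E}; color green → {C, F}. Each edge has distinct colors on its endpoints.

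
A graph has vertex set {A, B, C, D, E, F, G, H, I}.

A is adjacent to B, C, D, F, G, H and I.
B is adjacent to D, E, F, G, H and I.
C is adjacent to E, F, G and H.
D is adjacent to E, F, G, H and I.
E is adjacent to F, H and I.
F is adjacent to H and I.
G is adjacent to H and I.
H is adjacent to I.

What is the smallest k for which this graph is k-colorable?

A, B, D, G, H, I are pairwise adjacent (a clique of size 6), so at least 6 colors are needed.
6 colors suffice: color 1 → {H}; color 2 → {F, G}; color 3 → {B, C}; color 4 → {A, E}; color 5 → {I}; color 6 → {D}. Every edge joins two different colors.

6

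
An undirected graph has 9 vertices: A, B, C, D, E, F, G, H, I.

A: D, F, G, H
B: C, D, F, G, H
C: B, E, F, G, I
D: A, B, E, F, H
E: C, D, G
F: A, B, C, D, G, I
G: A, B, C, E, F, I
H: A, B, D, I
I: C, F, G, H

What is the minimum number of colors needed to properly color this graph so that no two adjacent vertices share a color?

4

C, F, G, I are mutually adjacent (a clique of size 4), so at least 4 colors are needed.
One proper 4-coloring: A=3, B=3, C=4, D=2, E=1, F=1, G=2, H=1, I=3. No two adjacent vertices share a color.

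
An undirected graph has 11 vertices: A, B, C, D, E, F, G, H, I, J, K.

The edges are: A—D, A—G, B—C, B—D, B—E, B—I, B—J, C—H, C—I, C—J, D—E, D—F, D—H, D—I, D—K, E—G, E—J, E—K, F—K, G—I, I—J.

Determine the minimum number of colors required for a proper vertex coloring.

B, C, I, J are pairwise adjacent (a clique of size 4), so at least 4 colors are needed.
4 colors suffice: color 1 → {C, D, G}; color 2 → {A, B, H, K}; color 3 → {E, F, I}; color 4 → {J}. Every edge joins two different colors.

4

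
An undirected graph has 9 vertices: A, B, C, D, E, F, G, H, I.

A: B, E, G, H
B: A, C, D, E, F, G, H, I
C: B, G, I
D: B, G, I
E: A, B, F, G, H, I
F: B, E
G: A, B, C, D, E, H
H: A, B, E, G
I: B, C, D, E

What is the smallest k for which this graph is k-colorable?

A, B, E, G, H are pairwise adjacent (a clique of size 5), so at least 5 colors are needed.
5 colors suffice: color 1 → {B}; color 2 → {C, D, E}; color 3 → {F, G, I}; color 4 → {A}; color 5 → {H}. No two adjacent vertices share a color.

5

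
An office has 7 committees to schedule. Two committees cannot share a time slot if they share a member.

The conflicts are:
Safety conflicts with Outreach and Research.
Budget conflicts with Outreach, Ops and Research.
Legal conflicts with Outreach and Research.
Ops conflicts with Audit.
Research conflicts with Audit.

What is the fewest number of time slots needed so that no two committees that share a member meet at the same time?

Ops and Audit conflict, so at least 2 time slots are needed.
2 time slots suffice: time slot 1 → {Outreach, Ops, Research}; time slot 2 → {Safety, Budget, Legal, Audit}. Every pair that conflicts lands in different time slots.

2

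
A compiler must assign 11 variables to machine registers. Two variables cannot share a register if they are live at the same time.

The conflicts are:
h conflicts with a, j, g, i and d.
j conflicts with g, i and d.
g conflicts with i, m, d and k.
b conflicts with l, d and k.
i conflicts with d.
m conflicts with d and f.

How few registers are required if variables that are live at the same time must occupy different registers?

h, j, g, i, d all conflict with each other, so at least 5 registers are needed.
5 registers suffice: register 1 → {a, l, d, f, k}; register 2 → {g, b}; register 3 → {h, m}; register 4 → {j}; register 5 → {i}. No two conflicting variables share a register.

5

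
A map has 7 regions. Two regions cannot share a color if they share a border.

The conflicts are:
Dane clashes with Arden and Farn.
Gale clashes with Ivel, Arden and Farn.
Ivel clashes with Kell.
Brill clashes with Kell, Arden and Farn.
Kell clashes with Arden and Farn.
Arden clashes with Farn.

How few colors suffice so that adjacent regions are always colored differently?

4

Brill, Kell, Arden, Farn are mutually in conflict, so at least 4 colors are needed.
A valid assignment using 4 colors: Dane=3, Gale=3, Ivel=1, Brill=4, Kell=3, Arden=1, Farn=2. Each listed conflict is separated.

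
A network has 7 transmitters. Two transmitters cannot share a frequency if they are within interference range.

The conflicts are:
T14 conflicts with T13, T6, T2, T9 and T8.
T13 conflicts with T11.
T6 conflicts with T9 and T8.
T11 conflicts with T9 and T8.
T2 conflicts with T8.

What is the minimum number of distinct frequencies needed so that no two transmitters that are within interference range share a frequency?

T14, T6, T9 are mutually in conflict, so at least 3 frequencies are needed.
Using 3 frequencies: T14=1, T13=2, T6=3, T11=1, T2=3, T9=2, T8=2. Each listed conflict is separated.

3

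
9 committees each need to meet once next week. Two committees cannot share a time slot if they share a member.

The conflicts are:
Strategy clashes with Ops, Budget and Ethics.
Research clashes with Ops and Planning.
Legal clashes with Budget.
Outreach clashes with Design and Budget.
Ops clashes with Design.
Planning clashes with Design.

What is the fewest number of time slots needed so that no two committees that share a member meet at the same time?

3

The cycle Budget-Outreach-Design-Ops-Strategy-Budget has odd length 5, so it cannot be 2-colored; at least 3 time slots are needed.
A valid assignment using 3 time slots: Strategy=1, Research=1, Legal=1, Outreach=3, Ops=2, Planning=2, Design=1, Budget=2, Ethics=2. No two conflicting committees share a time slot.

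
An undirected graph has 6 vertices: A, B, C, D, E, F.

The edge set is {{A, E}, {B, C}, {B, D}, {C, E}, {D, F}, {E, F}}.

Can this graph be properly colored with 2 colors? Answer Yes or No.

No

The cycle D-F-E-C-B-D has odd length 5, so it cannot be 2-colored; at least 3 colors are needed.
So 2 colors are not enough.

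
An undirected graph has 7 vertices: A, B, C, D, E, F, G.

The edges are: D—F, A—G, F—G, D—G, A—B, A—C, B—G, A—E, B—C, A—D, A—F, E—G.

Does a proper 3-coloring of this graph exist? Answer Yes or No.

No

A, D, F, G form a clique, so at least 4 colors are needed.
So 3 colors are not enough.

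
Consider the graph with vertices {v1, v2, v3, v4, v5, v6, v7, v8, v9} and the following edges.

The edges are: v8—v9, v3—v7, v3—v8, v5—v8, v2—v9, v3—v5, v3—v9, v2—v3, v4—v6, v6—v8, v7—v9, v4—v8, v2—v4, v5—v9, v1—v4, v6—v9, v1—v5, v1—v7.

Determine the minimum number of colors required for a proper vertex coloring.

v3, v5, v8, v9 are pairwise adjacent (a clique of size 4), so at least 4 colors are needed.
4 colors suffice: color 1 → {v4, v9}; color 2 → {v1, v2, v8}; color 3 → {v3, v6}; color 4 → {v5, v7}. Each edge has distinct colors on its endpoints.

4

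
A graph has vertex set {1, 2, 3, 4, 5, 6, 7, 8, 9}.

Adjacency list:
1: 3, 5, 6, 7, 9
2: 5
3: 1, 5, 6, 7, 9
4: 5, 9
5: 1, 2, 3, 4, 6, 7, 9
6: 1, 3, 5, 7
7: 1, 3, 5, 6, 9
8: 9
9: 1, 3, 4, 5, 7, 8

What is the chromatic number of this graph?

1, 3, 5, 6, 7 form a clique, so at least 5 colors are needed.
5 colors suffice: color a → {5, 8}; color b → {2, 6, 9}; color c → {1, 4}; color d → {7}; color e → {3}. Each edge has distinct colors on its endpoints.

5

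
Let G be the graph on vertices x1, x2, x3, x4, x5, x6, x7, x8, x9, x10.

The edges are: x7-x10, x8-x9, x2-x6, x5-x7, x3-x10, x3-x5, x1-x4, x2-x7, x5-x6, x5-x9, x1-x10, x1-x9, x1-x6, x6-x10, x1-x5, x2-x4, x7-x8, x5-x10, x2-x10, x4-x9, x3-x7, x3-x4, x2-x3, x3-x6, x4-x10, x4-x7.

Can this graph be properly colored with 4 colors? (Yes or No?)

x2, x3, x4, x7, x10 are mutually adjacent (a clique of size 5), so at least 5 colors are needed.
So 4 colors are not enough.

No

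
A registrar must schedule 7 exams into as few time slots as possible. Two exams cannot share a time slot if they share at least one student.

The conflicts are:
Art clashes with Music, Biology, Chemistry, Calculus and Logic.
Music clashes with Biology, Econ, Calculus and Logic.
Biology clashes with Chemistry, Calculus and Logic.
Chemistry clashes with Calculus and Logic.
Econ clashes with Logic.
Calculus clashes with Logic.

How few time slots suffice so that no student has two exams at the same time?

Art, Music, Biology, Calculus, Logic all conflict with each other, so at least 5 time slots are needed.
5 time slots suffice: time slot 1 → {Logic}; time slot 2 → {Econ, Calculus}; time slot 3 → {Music, Chemistry}; time slot 4 → {Biology}; time slot 5 → {Art}. No two conflicting exams share a time slot.

5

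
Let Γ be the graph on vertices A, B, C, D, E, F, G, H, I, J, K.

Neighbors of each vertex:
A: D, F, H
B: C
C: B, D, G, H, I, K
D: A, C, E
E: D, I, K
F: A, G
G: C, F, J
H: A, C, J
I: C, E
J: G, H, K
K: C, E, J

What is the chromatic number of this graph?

The cycle G-C-D-A-F-G has odd length 5, so it cannot be 2-colored; at least 3 colors are needed.
3 colors suffice: color 1 → {A, C, E, J}; color 2 → {B, D, G, H, I, K}; color 3 → {F}. Each edge has distinct colors on its endpoints.

3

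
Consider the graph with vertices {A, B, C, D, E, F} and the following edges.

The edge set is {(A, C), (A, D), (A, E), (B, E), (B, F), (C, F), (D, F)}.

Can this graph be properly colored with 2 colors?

No

The cycle D-A-E-B-F-D has odd length 5, so it cannot be 2-colored; at least 3 colors are needed.
So 2 colors are not enough.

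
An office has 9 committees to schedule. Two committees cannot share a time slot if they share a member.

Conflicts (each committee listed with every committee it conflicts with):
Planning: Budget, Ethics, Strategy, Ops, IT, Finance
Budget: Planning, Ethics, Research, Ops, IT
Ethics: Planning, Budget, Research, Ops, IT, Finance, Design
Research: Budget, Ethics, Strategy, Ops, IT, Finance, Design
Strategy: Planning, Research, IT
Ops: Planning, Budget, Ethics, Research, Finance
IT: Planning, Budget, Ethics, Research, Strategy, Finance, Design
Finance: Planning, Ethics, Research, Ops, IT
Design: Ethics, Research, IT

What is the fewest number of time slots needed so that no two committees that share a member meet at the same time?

4

Planning, Budget, Ethics, IT are mutually in conflict, so at least 4 time slots are needed.
4 time slots suffice: time slot 1 → {Ethics, Strategy}; time slot 2 → {Ops, IT}; time slot 3 → {Planning, Research}; time slot 4 → {Budget, Finance, Design}. No two conflicting committees share a time slot.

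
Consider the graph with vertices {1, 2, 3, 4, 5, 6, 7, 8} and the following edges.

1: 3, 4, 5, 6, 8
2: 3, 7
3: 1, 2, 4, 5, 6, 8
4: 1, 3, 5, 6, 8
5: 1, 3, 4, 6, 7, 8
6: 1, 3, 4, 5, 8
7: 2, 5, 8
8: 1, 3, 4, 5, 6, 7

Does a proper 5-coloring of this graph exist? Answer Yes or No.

No

1, 3, 4, 5, 6, 8 are pairwise adjacent (a clique of size 6), so at least 6 colors are needed.
So 5 colors are not enough.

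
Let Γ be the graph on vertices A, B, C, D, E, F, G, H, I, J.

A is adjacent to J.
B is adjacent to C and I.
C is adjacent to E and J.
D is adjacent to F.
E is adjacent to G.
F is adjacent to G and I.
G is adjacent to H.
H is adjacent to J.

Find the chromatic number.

The cycle G-H-J-C-E-G has odd length 5, so it cannot be 2-colored; at least 3 colors are needed.
A valid assignment using 3 colors: A=red, B=blue, C=red, D=blue, E=green, F=red, G=blue, H=red, I=green, J=blue. Each edge has distinct colors on its endpoints.

3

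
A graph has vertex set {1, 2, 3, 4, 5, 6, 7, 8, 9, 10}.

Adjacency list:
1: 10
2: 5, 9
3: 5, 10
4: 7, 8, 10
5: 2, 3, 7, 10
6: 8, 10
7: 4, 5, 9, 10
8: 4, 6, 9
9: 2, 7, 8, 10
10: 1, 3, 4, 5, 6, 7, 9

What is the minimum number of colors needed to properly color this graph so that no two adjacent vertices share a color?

3

4, 7, 10 are pairwise adjacent, so at least 3 colors are needed.
3 colors suffice: color a → {2, 8, 10}; color b → {1, 4, 5, 6, 9}; color c → {3, 7}. Every edge joins two different colors.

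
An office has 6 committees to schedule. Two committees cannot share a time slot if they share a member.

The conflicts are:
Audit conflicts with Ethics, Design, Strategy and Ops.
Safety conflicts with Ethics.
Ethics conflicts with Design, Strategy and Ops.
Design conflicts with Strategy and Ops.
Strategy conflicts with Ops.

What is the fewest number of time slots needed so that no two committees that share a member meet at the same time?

Audit, Ethics, Design, Strategy, Ops pairwise conflict, so at least 5 time slots are needed.
5 time slots suffice: time slot 1 → {Ethics}; time slot 2 → {Audit, Safety}; time slot 3 → {Strategy}; time slot 4 → {Ops}; time slot 5 → {Design}. No two conflicting committees share a time slot.

5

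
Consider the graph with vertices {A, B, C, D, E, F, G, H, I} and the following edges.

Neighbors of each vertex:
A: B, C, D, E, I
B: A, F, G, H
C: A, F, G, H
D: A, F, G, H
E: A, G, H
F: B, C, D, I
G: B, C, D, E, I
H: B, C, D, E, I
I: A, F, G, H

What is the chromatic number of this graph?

2

D and H are adjacent, so at least 2 colors are needed.
A valid assignment using 2 colors: A=red, B=blue, C=blue, D=blue, E=blue, F=red, G=red, H=red, I=blue. Every edge joins two different colors.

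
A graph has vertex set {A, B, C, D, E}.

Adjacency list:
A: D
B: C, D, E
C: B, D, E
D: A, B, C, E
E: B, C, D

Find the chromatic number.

4

B, C, D, E are mutually adjacent (a clique of size 4), so at least 4 colors are needed.
4 colors suffice: A=2, B=3, C=2, D=1, E=4. Each edge has distinct colors on its endpoints.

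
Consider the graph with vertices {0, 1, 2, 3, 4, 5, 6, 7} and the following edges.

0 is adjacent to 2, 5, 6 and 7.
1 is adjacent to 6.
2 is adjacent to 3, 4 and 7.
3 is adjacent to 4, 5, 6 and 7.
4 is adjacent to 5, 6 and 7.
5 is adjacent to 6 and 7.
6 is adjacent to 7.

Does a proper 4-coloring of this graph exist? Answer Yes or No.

No

3, 4, 5, 6, 7 form a clique, so at least 5 colors are needed.
So 4 colors are not enough.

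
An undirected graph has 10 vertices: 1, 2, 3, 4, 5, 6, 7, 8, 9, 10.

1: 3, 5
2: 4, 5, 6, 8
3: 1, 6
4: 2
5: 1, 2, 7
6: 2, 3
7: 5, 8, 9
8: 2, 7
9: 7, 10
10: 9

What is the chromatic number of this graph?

3

The cycle 1-5-2-6-3-1 has odd length 5, so it cannot be 2-colored; at least 3 colors are needed.
3 colors suffice: color red → {2, 3, 7, 10}; color blue → {4, 5, 6, 8, 9}; color green → {1}. No two adjacent vertices share a color.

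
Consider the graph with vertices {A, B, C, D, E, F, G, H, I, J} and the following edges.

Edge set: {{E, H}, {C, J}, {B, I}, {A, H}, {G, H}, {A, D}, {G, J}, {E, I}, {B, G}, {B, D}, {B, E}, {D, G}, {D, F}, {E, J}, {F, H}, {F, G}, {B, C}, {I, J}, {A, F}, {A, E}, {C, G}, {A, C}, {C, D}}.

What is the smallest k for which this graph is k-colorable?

B, C, D, G are pairwise adjacent (a clique of size 4), so at least 4 colors are needed.
4 colors suffice: color red → {E, G}; color blue → {C, F, I}; color green → {A, B, J}; color yellow → {D, H}. No two adjacent vertices share a color.

4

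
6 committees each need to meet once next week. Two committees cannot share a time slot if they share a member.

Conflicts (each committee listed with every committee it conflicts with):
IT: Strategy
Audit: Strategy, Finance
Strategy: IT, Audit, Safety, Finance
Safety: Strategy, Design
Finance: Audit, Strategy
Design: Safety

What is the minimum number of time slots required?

Audit, Strategy, Finance pairwise conflict, so at least 3 time slots are needed.
3 time slots suffice: time slot 1 → {Strategy, Design}; time slot 2 → {IT, Safety, Finance}; time slot 3 → {Audit}. No two conflicting committees share a time slot.

3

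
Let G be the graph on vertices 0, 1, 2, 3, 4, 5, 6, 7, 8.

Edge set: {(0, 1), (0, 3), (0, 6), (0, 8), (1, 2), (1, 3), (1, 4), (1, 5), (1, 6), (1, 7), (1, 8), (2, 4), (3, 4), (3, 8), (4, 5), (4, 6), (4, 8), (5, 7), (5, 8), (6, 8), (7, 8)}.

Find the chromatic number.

4

0, 1, 6, 8 are pairwise adjacent (a clique of size 4), so at least 4 colors are needed.
One proper 4-coloring: 0=green, 1=red, 2=blue, 3=yellow, 4=green, 5=yellow, 6=yellow, 7=green, 8=blue. Each edge has distinct colors on its endpoints.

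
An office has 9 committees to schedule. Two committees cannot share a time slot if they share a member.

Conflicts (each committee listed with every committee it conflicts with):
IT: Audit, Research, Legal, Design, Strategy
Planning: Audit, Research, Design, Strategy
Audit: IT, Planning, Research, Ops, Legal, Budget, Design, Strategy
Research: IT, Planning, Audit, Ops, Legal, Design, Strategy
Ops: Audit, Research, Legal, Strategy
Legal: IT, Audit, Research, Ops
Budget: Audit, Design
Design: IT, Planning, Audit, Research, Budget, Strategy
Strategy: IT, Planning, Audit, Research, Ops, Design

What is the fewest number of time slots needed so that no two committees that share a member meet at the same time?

IT, Audit, Research, Design, Strategy are mutually in conflict, so at least 5 time slots are needed.
5 time slots suffice: time slot 1 → {Audit}; time slot 2 → {Research, Budget}; time slot 3 → {Legal, Strategy}; time slot 4 → {Ops, Design}; time slot 5 → {IT, Planning}. No two conflicting committees share a time slot.

5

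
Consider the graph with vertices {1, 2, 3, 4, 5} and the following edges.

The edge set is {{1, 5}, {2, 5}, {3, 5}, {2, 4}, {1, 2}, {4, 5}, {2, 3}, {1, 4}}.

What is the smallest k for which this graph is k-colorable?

4

1, 2, 4, 5 are mutually adjacent (a clique of size 4), so at least 4 colors are needed.
A valid assignment using 4 colors: 1=d, 2=a, 3=c, 4=c, 5=b. Every edge joins two different colors.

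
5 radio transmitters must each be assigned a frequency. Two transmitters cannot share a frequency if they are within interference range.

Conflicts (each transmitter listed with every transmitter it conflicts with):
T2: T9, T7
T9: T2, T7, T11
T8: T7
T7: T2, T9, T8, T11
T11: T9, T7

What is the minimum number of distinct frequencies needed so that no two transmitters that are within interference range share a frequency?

T9, T7, T11 pairwise conflict, so at least 3 frequencies are needed.
3 frequencies suffice: frequency 1 → {T7}; frequency 2 → {T9, T8}; frequency 3 → {T2, T11}. Each listed conflict is separated.

3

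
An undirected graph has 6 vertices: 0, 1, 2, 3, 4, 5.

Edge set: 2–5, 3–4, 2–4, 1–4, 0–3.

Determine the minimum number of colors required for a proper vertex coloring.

2

1 and 4 are adjacent, so at least 2 colors are needed.
2 colors suffice: color red → {0, 4, 5}; color blue → {1, 2, 3}. Every edge joins two different colors.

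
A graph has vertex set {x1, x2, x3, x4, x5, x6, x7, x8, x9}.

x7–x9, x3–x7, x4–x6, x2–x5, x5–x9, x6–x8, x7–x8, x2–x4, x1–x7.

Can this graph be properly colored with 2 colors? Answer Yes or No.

The cycle x6-x8-x7-x9-x5-x2-x4-x6 has odd length 7, so it cannot be 2-colored; at least 3 colors are needed.
So 2 colors are not enough.

No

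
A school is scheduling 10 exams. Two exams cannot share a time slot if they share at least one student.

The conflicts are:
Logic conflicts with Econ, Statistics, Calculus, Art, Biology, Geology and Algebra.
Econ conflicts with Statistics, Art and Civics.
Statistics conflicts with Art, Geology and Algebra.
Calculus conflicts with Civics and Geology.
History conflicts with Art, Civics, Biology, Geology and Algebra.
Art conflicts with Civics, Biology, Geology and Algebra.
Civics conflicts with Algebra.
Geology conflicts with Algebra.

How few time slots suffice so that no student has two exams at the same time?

Logic, Statistics, Art, Geology, Algebra all conflict with each other, so at least 5 time slots are needed.
5 time slots suffice: time slot 1 → {Calculus, Art}; time slot 2 → {Logic, History}; time slot 3 → {Econ, Biology, Algebra}; time slot 4 → {Civics, Geology}; time slot 5 → {Statistics}. Every pair that conflicts lands in different time slots.

5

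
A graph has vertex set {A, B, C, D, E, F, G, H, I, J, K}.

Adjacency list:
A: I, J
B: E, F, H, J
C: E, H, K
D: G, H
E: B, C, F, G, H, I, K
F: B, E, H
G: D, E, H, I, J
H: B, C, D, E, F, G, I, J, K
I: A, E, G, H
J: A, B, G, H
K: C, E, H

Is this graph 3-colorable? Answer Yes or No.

No

C, E, H, K are mutually adjacent (a clique of size 4), so at least 4 colors are needed.
So 3 colors are not enough.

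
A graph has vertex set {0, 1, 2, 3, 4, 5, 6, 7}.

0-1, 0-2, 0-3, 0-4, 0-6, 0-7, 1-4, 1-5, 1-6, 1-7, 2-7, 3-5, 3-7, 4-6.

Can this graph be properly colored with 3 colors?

No

0, 1, 4, 6 are mutually adjacent (a clique of size 4), so at least 4 colors are needed.
So 3 colors are not enough.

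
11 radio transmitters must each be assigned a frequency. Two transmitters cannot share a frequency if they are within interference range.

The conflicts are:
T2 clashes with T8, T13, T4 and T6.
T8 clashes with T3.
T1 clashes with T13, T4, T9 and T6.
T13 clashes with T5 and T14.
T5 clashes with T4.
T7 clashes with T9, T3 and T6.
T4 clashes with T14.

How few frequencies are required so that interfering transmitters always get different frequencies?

3

The cycle T2-T6-T7-T3-T8-T2 has odd length 5, so it cannot be 2-colored; at least 3 frequencies are needed.
A valid assignment using 3 frequencies: T2=2, T8=1, T1=2, T13=1, T5=2, T7=1, T4=1, T14=2, T9=3, T3=2, T6=3. Every pair that conflicts lands in different frequencies.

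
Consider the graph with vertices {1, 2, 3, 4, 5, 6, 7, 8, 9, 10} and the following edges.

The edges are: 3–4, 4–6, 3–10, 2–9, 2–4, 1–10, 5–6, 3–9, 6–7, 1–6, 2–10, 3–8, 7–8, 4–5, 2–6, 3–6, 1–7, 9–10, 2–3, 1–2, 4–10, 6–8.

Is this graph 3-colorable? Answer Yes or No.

No

2, 3, 4, 6 form a clique, so at least 4 colors are needed.
So 3 colors are not enough.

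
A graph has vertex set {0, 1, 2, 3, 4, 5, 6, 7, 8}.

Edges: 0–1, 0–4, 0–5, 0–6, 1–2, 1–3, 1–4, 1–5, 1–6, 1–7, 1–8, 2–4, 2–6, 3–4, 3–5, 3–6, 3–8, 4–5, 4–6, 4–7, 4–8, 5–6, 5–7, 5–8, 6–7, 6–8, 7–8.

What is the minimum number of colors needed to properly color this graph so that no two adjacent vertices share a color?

1, 3, 4, 5, 6, 8 are mutually adjacent (a clique of size 6), so at least 6 colors are needed.
6 colors suffice: color red → {4}; color blue → {1}; color green → {6}; color yellow → {2, 5}; color purple → {0, 8}; color orange → {3, 7}. Every edge joins two different colors.

6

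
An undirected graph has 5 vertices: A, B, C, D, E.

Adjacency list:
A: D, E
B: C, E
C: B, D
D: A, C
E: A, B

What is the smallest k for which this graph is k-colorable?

3

The cycle D-A-E-B-C-D has odd length 5, so it cannot be 2-colored; at least 3 colors are needed.
3 colors suffice: A=2, B=2, C=3, D=1, E=1. Each edge has distinct colors on its endpoints.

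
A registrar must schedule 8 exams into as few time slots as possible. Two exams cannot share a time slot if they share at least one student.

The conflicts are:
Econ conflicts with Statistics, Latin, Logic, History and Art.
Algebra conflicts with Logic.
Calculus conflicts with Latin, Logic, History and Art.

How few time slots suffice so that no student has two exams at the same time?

2

Econ and Latin conflict, so at least 2 time slots are needed.
2 time slots suffice: time slot 1 → {Econ, Algebra, Calculus}; time slot 2 → {Statistics, Latin, Logic, History, Art}. Each listed conflict is separated.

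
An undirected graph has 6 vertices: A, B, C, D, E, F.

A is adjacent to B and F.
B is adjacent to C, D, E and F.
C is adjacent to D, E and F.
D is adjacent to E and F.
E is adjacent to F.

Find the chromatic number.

B, C, D, E, F form a clique, so at least 5 colors are needed.
One proper 5-coloring: A=green, B=red, C=yellow, D=purple, E=green, F=blue. Each edge has distinct colors on its endpoints.

5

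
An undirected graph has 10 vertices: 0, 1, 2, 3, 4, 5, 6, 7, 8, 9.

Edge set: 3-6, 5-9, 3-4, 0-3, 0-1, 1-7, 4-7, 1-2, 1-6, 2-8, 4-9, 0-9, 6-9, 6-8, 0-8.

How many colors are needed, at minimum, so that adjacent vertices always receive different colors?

3

The cycle 1-0-9-4-7-1 has odd length 5, so it cannot be 2-colored; at least 3 colors are needed.
A valid assignment using 3 colors: 0=red, 1=blue, 2=red, 3=blue, 4=red, 5=red, 6=red, 7=green, 8=blue, 9=blue. No two adjacent vertices share a color.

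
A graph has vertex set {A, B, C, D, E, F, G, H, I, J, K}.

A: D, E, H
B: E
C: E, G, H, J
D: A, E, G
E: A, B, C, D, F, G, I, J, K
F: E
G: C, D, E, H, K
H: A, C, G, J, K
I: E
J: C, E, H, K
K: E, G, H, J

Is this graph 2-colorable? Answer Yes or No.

No

A, D, E are mutually adjacent, so at least 3 colors are needed.
So 2 colors are not enough.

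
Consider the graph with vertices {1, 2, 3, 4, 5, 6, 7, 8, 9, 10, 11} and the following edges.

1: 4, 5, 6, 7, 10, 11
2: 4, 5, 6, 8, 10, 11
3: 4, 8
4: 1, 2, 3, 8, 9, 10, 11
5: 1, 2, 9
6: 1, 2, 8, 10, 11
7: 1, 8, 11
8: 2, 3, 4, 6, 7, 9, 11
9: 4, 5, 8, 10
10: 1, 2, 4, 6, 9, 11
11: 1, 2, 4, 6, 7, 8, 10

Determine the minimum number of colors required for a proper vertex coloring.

2, 4, 8, 11 form a clique, so at least 4 colors are needed.
A valid assignment using 4 colors: 1=d, 2=d, 3=c, 4=b, 5=a, 6=b, 7=b, 8=a, 9=c, 10=a, 11=c. Every edge joins two different colors.

4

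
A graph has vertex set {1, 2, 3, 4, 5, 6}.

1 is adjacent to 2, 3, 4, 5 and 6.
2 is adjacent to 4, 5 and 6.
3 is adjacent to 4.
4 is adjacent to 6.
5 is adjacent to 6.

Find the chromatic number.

1, 2, 5, 6 are pairwise adjacent (a clique of size 4), so at least 4 colors are needed.
4 colors suffice: color red → {1}; color blue → {4, 5}; color green → {3, 6}; color yellow → {2}. No two adjacent vertices share a color.

4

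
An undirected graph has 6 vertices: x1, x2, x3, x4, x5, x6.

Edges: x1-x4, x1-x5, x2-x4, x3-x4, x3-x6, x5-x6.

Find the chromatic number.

The cycle x3-x6-x5-x1-x4-x3 has odd length 5, so it cannot be 2-colored; at least 3 colors are needed.
3 colors suffice: color 1 → {x4, x5}; color 2 → {x1, x2, x6}; color 3 → {x3}. No two adjacent vertices share a color.

3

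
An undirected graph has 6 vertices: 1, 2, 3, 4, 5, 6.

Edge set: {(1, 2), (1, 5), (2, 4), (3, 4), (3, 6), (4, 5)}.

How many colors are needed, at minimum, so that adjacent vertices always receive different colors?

2

2 and 4 are adjacent, so at least 2 colors are needed.
One proper 2-coloring: 1=a, 2=b, 3=b, 4=a, 5=b, 6=a. Each edge has distinct colors on its endpoints.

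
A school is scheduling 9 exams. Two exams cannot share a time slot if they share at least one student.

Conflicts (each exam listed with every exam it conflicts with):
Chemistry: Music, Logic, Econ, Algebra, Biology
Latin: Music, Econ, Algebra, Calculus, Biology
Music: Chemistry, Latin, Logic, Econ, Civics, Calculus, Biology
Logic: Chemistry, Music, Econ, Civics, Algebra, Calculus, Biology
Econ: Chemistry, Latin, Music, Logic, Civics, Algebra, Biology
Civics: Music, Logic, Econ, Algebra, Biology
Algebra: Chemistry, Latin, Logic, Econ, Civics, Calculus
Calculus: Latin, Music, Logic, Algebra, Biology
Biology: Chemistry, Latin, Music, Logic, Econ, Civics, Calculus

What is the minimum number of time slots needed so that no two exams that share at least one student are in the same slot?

Chemistry, Music, Logic, Econ, Biology are mutually in conflict, so at least 5 time slots are needed.
5 time slots suffice: Chemistry=5, Latin=4, Music=1, Logic=4, Econ=2, Civics=5, Algebra=1, Calculus=2, Biology=3. Every pair that conflicts lands in different time slots.

5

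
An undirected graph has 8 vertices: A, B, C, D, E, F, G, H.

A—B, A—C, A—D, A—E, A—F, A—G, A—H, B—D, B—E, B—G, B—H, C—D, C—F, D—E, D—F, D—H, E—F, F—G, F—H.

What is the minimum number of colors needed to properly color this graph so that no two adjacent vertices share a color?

4

A, C, D, F are mutually adjacent (a clique of size 4), so at least 4 colors are needed.
4 colors suffice: color red → {A}; color blue → {D, G}; color green → {B, F}; color yellow → {C, E, H}. Every edge joins two different colors.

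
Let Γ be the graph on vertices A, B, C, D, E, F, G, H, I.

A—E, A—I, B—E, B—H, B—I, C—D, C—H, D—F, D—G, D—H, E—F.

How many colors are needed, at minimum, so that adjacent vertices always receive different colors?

C, D, H are pairwise adjacent, so at least 3 colors are needed.
One proper 3-coloring: A=1, B=1, C=3, D=1, E=2, F=3, G=2, H=2, I=2. Every edge joins two different colors.

3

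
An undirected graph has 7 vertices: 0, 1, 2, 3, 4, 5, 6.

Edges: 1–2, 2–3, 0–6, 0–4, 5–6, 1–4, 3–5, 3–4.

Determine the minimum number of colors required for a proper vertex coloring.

3

The cycle 3-5-6-0-4-3 has odd length 5, so it cannot be 2-colored; at least 3 colors are needed.
3 colors suffice: color red → {2, 4, 6}; color blue → {0, 1, 3}; color green → {5}. Each edge has distinct colors on its endpoints.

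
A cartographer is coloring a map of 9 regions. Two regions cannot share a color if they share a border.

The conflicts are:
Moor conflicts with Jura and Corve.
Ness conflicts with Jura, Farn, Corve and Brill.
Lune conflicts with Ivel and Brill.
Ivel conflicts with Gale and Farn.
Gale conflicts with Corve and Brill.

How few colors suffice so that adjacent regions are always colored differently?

3

The cycle Gale-Brill-Ness-Farn-Ivel-Gale has odd length 5, so it cannot be 2-colored; at least 3 colors are needed.
3 colors suffice: color 1 → {Moor, Ness, Lune, Gale}; color 2 → {Ivel, Jura, Corve, Brill}; color 3 → {Farn}. Every pair that conflicts lands in different colors.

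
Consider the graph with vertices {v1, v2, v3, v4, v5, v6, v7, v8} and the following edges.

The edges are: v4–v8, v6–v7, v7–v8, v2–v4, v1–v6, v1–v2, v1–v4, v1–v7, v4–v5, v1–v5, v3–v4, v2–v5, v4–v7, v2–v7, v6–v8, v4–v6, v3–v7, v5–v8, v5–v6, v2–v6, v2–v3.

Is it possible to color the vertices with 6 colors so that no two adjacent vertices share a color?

The chromatic number is 5. v1, v2, v4, v5, v6 are pairwise adjacent (a clique of size 5), so at least 5 colors are needed.
A valid assignment using 5 colors: v1=5, v2=3, v3=2, v4=1, v5=4, v6=2, v7=4, v8=3.
Since 6 ≥ 5, a proper 6-coloring certainly exists.

Yes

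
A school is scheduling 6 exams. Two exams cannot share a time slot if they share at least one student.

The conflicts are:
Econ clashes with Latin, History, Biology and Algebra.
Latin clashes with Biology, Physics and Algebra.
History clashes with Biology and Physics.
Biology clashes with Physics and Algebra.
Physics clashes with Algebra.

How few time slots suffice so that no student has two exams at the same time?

4

Econ, Latin, Biology, Algebra pairwise conflict, so at least 4 time slots are needed.
4 time slots suffice: time slot 1 → {Biology}; time slot 2 → {Econ, Physics}; time slot 3 → {Latin, History}; time slot 4 → {Algebra}. Each listed conflict is separated.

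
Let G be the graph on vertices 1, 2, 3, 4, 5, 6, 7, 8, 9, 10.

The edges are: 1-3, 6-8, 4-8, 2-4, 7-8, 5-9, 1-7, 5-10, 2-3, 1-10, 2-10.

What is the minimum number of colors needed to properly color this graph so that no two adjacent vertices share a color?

2

2 and 10 are adjacent, so at least 2 colors are needed.
2 colors suffice: color a → {1, 2, 5, 8}; color b → {3, 4, 6, 7, 9, 10}. Every edge joins two different colors.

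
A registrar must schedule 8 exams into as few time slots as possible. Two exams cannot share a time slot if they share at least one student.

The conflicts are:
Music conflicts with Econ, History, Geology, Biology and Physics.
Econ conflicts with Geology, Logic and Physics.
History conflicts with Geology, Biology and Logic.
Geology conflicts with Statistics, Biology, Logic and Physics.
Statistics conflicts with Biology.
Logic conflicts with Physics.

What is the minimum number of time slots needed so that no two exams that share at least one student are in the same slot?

4

Music, History, Geology, Biology all conflict with each other, so at least 4 time slots are needed.
4 time slots suffice: Music=2, Econ=4, History=3, Geology=1, Statistics=2, Biology=4, Logic=2, Physics=3. Every pair that conflicts lands in different time slots.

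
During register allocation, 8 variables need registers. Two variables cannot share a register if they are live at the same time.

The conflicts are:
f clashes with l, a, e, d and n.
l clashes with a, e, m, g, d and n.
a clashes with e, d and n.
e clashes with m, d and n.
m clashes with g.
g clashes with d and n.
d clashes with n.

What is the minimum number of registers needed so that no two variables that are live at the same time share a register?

6

f, l, a, e, d, n are mutually in conflict, so at least 6 registers are needed.
A valid assignment using 6 registers: f=6, l=1, a=5, e=3, m=2, g=3, d=4, n=2. Each listed conflict is separated.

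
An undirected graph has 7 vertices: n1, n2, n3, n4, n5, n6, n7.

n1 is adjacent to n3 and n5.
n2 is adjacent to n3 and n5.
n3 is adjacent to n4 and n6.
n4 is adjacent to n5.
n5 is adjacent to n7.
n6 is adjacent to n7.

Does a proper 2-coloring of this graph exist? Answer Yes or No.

No

The cycle n7-n6-n3-n2-n5-n7 has odd length 5, so it cannot be 2-colored; at least 3 colors are needed.
So 2 colors are not enough.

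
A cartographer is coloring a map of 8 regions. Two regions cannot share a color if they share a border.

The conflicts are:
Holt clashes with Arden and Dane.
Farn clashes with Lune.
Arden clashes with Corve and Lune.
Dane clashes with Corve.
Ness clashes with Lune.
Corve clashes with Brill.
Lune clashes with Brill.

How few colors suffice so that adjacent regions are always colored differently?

Farn and Lune conflict, so at least 2 colors are needed.
2 colors suffice: color 1 → {Holt, Corve, Lune}; color 2 → {Farn, Arden, Dane, Ness, Brill}. Each listed conflict is separated.

2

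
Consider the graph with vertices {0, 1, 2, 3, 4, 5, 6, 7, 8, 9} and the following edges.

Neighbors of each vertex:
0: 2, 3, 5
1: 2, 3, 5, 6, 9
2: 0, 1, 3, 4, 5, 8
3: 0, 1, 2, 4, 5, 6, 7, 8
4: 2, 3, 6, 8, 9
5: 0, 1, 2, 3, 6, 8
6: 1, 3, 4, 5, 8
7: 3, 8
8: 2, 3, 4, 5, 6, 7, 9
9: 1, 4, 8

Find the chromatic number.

4

3, 4, 6, 8 are mutually adjacent (a clique of size 4), so at least 4 colors are needed.
4 colors suffice: 0=blue, 1=blue, 2=green, 3=red, 4=yellow, 5=yellow, 6=green, 7=green, 8=blue, 9=red. No two adjacent vertices share a color.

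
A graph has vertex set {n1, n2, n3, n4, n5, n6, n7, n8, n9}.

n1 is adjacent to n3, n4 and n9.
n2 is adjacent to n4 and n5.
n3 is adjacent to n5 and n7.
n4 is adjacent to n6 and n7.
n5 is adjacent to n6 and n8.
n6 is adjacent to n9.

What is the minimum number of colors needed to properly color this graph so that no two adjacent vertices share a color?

The cycle n6-n5-n3-n7-n4-n6 has odd length 5, so it cannot be 2-colored; at least 3 colors are needed.
3 colors suffice: n1=G, n2=B, n3=B, n4=R, n5=R, n6=B, n7=G, n8=B, n9=R. Each edge has distinct colors on its endpoints.

3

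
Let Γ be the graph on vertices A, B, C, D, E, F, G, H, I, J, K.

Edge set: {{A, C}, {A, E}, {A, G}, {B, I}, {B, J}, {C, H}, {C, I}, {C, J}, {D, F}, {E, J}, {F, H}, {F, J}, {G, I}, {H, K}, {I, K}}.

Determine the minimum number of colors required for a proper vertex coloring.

H and K are adjacent, so at least 2 colors are needed.
A valid assignment using 2 colors: A=2, B=1, C=1, D=2, E=1, F=1, G=1, H=2, I=2, J=2, K=1. Each edge has distinct colors on its endpoints.

2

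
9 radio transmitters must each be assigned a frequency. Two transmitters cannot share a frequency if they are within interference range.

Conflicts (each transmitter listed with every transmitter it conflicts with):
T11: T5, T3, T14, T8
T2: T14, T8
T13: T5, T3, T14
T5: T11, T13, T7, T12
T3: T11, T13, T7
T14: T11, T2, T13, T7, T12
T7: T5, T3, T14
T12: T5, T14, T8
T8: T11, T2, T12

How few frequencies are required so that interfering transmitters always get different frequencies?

T11 and T14 conflict, so at least 2 frequencies are needed.
Using 2 frequencies: T11=2, T2=2, T13=2, T5=1, T3=1, T14=1, T7=2, T12=2, T8=1. Each listed conflict is separated.

2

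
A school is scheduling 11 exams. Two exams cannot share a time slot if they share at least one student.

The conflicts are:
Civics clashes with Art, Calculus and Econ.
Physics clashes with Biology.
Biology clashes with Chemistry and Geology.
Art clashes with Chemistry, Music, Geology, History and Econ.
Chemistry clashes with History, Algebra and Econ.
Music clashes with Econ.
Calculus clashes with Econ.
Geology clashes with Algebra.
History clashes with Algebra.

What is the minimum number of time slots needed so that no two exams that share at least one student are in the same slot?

Art, Chemistry, History all conflict with each other, so at least 3 time slots are needed.
Using 3 time slots: Civics=3, Physics=2, Biology=1, Art=1, Chemistry=3, Music=3, Calculus=1, Geology=2, History=2, Algebra=1, Econ=2. No two conflicting exams share a time slot.

3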